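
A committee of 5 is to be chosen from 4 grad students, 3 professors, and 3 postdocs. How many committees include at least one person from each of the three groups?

Total 5-person selections from all 10: C(10,5) = 252.
Selections missing a whole group: no grad students → C(6,5) = 6; no professors → C(7,5) = 21; no postdocs → C(7,5) = 21.
Add back selections omitting two groups (i.e. drawn from a single group): C(4,5) + C(3,5) + C(3,5) = 0.
By inclusion–exclusion: 252 − 48 + 0 = 204.

204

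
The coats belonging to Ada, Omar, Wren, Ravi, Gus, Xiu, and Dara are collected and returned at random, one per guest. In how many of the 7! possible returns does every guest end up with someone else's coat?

This is the derangement count D_7: permutations of 7 items with no fixed point.
By inclusion–exclusion this is Σ_{j=0}^{7} (−1)^j C(7,j)·(7−j)!.
Computing: 5040 − 5040 + 2520 − 840 + 210 − 42 + 7 − 1 = 1854.

1854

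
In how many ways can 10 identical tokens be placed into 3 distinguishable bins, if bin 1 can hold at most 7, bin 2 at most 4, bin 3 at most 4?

19

Without the upper bounds there are C(12,2) = 66 ways to split 10 among 3 bins.
Subtract solutions that violate a single cap (substitute x_i' = x_i − (cap_i+1)): x_1 ≥ 8 gives C(4,2) = 6; x_2 ≥ 5 gives C(7,2) = 21; x_3 ≥ 5 gives C(7,2) = 21. Together 48.
Add back pairs where two caps are both exceeded: 0 + 0 + 1 = 1.
By inclusion–exclusion the count is 66 − 48 + 1 = 19.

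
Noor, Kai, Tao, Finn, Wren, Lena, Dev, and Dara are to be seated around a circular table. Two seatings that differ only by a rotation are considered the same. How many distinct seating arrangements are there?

5040

Fix one person's seat to break rotational symmetry; the remaining 7 people can be arranged in (7)! = 5040 ways.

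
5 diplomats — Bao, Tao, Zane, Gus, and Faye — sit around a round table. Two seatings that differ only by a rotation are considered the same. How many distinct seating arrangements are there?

Seat Bao anywhere (absorbing the rotational symmetry), then permute the other 4: (4)! = 24.

24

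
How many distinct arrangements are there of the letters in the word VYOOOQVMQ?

15120

VYOOOQVMQ has 9 letters with O appearing 3 times, Q appearing twice, and V appearing twice.
Dividing 9! = 362880 by 3!·2!·2! = 24 for the repeated letters gives 15120.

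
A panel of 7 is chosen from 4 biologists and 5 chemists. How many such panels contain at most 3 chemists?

10

Split by how many chemists are chosen (0 through 3).
Sum: C(5,0)·C(4,7) + C(5,1)·C(4,6) + C(5,2)·C(4,5) + C(5,3)·C(4,4) = 0 + 0 + 0 + 10 = 10.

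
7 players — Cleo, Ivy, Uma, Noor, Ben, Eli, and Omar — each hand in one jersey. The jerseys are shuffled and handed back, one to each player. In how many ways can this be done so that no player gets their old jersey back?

1854

Count assignments avoiding every fixed point. For any j of the 7 players fixed to their old jersey, the other 7−j can be arranged in (7−j)! ways.
By inclusion–exclusion this is Σ_{j=0}^{7} (−1)^j C(7,j)·(7−j)!.
Computing: 5040 − 5040 + 2520 − 840 + 210 − 42 + 7 − 1 = 1854.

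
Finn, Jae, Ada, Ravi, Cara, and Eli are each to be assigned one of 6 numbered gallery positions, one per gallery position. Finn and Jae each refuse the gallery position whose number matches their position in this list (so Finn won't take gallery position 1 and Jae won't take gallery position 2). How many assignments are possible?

Let Aᵢ (for i ∈ {1, 2}) be the placements that put person i in their forbidden gallery position. Any j of these fix j positions, leaving (6−j)! ways to fill the rest, and there are C(2,j) ways to pick which j.
By inclusion–exclusion, the number of valid placements is Σ_{j=0}^{2} (−1)^j C(2,j)·(6−j)!.
Computing: 720 − 240 + 24 = 504.

504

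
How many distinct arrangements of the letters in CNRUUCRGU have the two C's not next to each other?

Total arrangements of CNRUUCRGU: 9!/(3!·2!·2!) = 15120.
Arrangements with the C's together: treat CC as one letter, giving (8)!/(3!·2!) = 3360.
Subtracting, 15120 − 3360 = 11760 arrangements keep the C's apart.

11760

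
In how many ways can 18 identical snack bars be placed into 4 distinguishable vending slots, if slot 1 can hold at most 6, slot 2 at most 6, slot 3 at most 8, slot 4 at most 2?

Ignoring the caps, the number of non-negative solutions to x_1+…+x_4 = 18 is C(21,3) = 1330.
Subtract solutions that violate a single cap (substitute x_i' = x_i − (cap_i+1)): x_1 ≥ 7 gives C(14,3) = 364; x_2 ≥ 7 gives C(14,3) = 364; x_3 ≥ 9 gives C(12,3) = 220; x_4 ≥ 3 gives C(18,3) = 816. Together 1764.
Add back pairs where two caps are both exceeded: 35 + 10 + 165 + 10 + 165 + 84 = 469.
Subtract triples: 0 + 4 + 0 + 0 = 4.
By inclusion–exclusion the count is 1330 − 1764 + 469 − 4 = 31.

31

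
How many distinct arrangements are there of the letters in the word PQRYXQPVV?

PQRYXQPVV has 9 letters with P appearing twice, Q appearing twice, and V appearing twice.
So there are 9! / (2!·2!·2!) = 45360 distinguishable arrangements.

45360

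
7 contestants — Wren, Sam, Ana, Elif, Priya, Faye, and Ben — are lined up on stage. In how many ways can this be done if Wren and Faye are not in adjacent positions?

3600

Of the 7! = 5040 arrangements, those with Wren and Faye adjacent number 2 × 6! = 1440 (treat the pair as a block with 2 internal orders).
So 5040 − 1440 = 3600 arrangements keep them apart.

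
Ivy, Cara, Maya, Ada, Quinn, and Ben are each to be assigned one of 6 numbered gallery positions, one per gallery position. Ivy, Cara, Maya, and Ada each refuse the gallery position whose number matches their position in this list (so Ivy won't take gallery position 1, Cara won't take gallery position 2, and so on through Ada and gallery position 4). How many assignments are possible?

362

Let Aᵢ (for 1 ≤ i ≤ 4) be the placements that put person i in their forbidden gallery position. Any j of these fix j positions, leaving (6−j)! ways to fill the rest, and there are C(4,j) ways to pick which j.
By inclusion–exclusion, the number of valid placements is Σ_{j=0}^{4} (−1)^j C(4,j)·(6−j)!.
Computing: 720 − 480 + 144 − 24 + 2 = 362.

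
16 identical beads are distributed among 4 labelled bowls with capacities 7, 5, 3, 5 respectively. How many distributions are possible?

34

Without the upper bounds there are C(19,3) = 969 ways to split 16 among 4 bowls.
Subtract solutions that violate a single cap (substitute x_i' = x_i − (cap_i+1)): x_1 ≥ 8 gives C(11,3) = 165; x_2 ≥ 6 gives C(13,3) = 286; x_3 ≥ 4 gives C(15,3) = 455; x_4 ≥ 6 gives C(13,3) = 286. Together 1192.
Add back pairs where two caps are both exceeded: 10 + 35 + 10 + 84 + 35 + 84 = 258.
Subtract triples: 0 + 0 + 0 + 1 = 1.
By inclusion–exclusion the count is 969 − 1192 + 258 − 1 = 34.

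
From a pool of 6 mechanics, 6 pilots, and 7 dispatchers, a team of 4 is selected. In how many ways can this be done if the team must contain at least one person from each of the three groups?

2016

Total 4-person selections from all 19: C(19,4) = 3876.
Selections missing a whole group: no mechanics → C(13,4) = 715; no pilots → C(13,4) = 715; no dispatchers → C(12,4) = 495.
Add back selections omitting two groups (i.e. drawn from a single group): C(6,4) + C(6,4) + C(7,4) = 65.
By inclusion–exclusion: 3876 − 1925 + 65 = 2016.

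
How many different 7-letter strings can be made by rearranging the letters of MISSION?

MISSION has 7 letters with I appearing twice and S appearing twice.
Dividing 7! = 5040 by 2!·2! = 4 for the repeated letters gives 1260.

1260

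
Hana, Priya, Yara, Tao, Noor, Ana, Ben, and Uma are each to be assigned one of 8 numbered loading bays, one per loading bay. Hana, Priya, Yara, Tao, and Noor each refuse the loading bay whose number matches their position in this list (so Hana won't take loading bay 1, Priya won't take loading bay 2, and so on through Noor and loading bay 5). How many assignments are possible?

Let Aᵢ (for 1 ≤ i ≤ 5) be the placements that put person i in their forbidden loading bay. Any j of these fix j positions, leaving (8−j)! ways to fill the rest, and there are C(5,j) ways to pick which j.
By inclusion–exclusion, the number of valid placements is Σ_{j=0}^{5} (−1)^j C(5,j)·(8−j)!.
Computing: 40320 − 25200 + 7200 − 1200 + 120 − 6 = 21234.

21234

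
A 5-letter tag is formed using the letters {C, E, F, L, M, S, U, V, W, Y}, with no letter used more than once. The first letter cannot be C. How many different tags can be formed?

The first letter has 10−1 = 9 choices (anything except C).
The remaining 4 letters are filled from the other 9 symbols without repetition: 9 × 8 × 7 × 6 = 3024.
Total: 9 × 3024 = 27216.

27216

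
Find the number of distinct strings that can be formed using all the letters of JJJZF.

20

The 5 letters of JJJZF have repeats: J appearing 3 times.
The number of distinct arrangements is 5!/(3!) = 120/6 = 20.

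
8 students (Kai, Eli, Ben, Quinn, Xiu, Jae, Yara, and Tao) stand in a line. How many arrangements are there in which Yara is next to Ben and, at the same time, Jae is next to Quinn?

2880

Treat {Yara,Ben} as one block (2 orders) and {Jae,Quinn} as another (2 orders).
That leaves 6 units to arrange: 2 × 2 × 6! = 4 × 720 = 2880.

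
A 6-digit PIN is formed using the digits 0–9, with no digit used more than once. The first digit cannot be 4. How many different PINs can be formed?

136080

The first digit has 10−1 = 9 choices (anything except 4).
The remaining 5 digits are filled from the other 9 symbols without repetition: 9 × 8 × 7 × 6 × 5 = 15120.
Total: 9 × 15120 = 136080.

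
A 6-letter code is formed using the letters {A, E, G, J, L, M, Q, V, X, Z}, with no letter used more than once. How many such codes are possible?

Choose and order 6 of the 10 symbols: the first letter has 10 options, the next 9, and so on down to 5.
10 × 9 × 8 × 7 × 6 × 5 = 151200.

151200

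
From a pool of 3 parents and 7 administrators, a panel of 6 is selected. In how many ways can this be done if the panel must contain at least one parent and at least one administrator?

Unrestricted: C(10,6) = 210 ways to pick any 6 of the 10.
Subtract selections that omit an entire group: no parents → C(7,6) = 7; no administrators → C(3,6) = 0.
Both groups omitted at once is impossible, so 210 − 7 = 203.

203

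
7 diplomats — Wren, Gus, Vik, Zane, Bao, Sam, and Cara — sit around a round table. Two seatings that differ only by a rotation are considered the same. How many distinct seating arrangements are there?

Fix one person's seat to break rotational symmetry; the remaining 6 people can be arranged in (6)! = 720 ways.

720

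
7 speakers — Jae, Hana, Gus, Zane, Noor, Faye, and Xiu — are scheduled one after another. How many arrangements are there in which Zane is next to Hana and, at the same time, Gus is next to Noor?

480

Treat {Zane,Hana} as one block (2 orders) and {Gus,Noor} as another (2 orders).
That leaves 5 units to arrange: 2 × 2 × 5! = 4 × 120 = 480.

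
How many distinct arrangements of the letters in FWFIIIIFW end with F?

420

With the last slot taken by F, it remains to arrange the other 8 letters (WFIIIIFW).
Those 8 letters have F appearing twice, I appearing 4 times, and W appearing twice, giving (8)!/(4!·2!·2!) = 420.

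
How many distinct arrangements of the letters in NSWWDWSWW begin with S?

336

Fix S in the first position and arrange the remaining 8 letters.
Those 8 letters have W appearing 5 times, giving (8)!/(5!) = 336.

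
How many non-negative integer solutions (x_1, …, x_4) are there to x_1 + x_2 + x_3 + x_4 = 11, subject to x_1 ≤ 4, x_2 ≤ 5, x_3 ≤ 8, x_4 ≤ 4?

136

By stars and bars, unrestricted non-negative solutions to x_1+…+x_4 = 11 number C(11+3,3) = 364.
Subtract solutions that violate a single cap (substitute x_i' = x_i − (cap_i+1)): x_1 ≥ 5 gives C(9,3) = 84; x_2 ≥ 6 gives C(8,3) = 56; x_3 ≥ 9 gives C(5,3) = 10; x_4 ≥ 5 gives C(9,3) = 84. Together 234.
Add back pairs where two caps are both exceeded: 1 + 0 + 4 + 0 + 1 + 0 = 6.
By inclusion–exclusion the count is 364 − 234 + 6 = 136.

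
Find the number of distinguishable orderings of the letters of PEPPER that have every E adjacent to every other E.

Treat the 2 copies of E as a single block. The multiset to arrange is then {EE, P, P, P, R}, 5 items in all.
That gives (5)!/(3!) = 20 arrangements.

20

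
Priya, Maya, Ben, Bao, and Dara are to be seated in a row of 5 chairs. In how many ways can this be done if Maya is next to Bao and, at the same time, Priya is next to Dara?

24

Treat {Maya,Bao} as one block (2 orders) and {Priya,Dara} as another (2 orders).
That leaves 3 units to arrange: 2 × 2 × 3! = 4 × 6 = 24.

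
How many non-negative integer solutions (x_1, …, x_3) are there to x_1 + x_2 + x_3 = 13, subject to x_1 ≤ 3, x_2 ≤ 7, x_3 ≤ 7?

Ignoring the caps, the number of non-negative solutions to x_1+…+x_3 = 13 is C(15,2) = 105.
Subtract solutions that violate a single cap (substitute x_i' = x_i − (cap_i+1)): x_1 ≥ 4 gives C(11,2) = 55; x_2 ≥ 8 gives C(7,2) = 21; x_3 ≥ 8 gives C(7,2) = 21. Together 97.
Add back pairs where two caps are both exceeded: 3 + 3 + 0 = 6.
By inclusion–exclusion the count is 105 − 97 + 6 = 14.

14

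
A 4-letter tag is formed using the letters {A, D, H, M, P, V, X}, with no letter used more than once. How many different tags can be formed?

This is a permutation of 4 out of 7: P(7,4) = 7!/3!.
That product is 7 × 6 × 5 × 4 = 840.

840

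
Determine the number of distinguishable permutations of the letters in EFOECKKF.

Letter multiplicities in EFOECKKF: C×1, E×2, F×2, K×2, O×1.
Dividing 8! = 40320 by 2!·2!·2! = 8 for the repeated letters gives 5040.

5040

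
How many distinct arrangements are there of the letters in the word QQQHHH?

The 6 letters of QQQHHH have repeats: H appearing 3 times and Q appearing 3 times.
So there are 6! / (3!·3!) = 20 distinguishable arrangements.

20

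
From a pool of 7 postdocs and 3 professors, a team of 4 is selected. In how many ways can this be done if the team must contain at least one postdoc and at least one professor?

Unrestricted: C(10,4) = 210 ways to pick any 4 of the 10.
Selections missing a whole group: no postdocs → C(3,4) = 0; no professors → C(7,4) = 35.
Both groups omitted at once is impossible, so 210 − 35 = 175.

175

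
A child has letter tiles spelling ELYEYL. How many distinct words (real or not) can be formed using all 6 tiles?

90

Letter multiplicities in ELYEYL: E×2, L×2, Y×2.
The number of distinct arrangements is 6!/(2!·2!·2!) = 720/8 = 90.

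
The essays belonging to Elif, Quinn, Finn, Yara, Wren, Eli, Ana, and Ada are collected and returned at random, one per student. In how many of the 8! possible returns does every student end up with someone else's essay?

14833

Count assignments avoiding every fixed point. For any j of the 8 students fixed to their own essay, the other 8−j can be arranged in (8−j)! ways.
By inclusion–exclusion this is Σ_{j=0}^{8} (−1)^j C(8,j)·(8−j)!.
Computing: 40320 − 40320 + 20160 − 6720 + 1680 − 336 + 56 − 8 + 1 = 14833.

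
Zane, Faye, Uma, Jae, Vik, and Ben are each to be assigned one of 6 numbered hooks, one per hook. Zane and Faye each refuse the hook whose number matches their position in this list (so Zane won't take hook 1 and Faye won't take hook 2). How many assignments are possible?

Let Aᵢ (for i ∈ {1, 2}) be the placements that put person i in their forbidden hook. Any j of these fix j positions, leaving (6−j)! ways to fill the rest, and there are C(2,j) ways to pick which j.
By inclusion–exclusion, the number of valid placements is Σ_{j=0}^{2} (−1)^j C(2,j)·(6−j)!.
Computing: 720 − 240 + 24 = 504.

504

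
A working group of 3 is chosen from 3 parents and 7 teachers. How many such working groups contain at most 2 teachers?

Split by how many teachers are chosen (0 through 2).
Sum: C(7,0)·C(3,3) + C(7,1)·C(3,2) + C(7,2)·C(3,1) = 1 + 21 + 63 = 85.

85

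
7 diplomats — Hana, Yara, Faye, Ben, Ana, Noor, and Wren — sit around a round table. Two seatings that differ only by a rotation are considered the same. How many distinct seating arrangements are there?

720

Fix one person's seat to break rotational symmetry; the remaining 6 people can be arranged in (6)! = 720 ways.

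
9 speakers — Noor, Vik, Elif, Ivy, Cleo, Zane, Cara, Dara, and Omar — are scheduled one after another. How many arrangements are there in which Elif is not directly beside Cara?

There are 9! = 362880 arrangements in all. If Elif and Cara are adjacent, merging them into one block gives 2·(8)! = 80640 arrangements.
So 362880 − 80640 = 282240 arrangements keep them apart.

282240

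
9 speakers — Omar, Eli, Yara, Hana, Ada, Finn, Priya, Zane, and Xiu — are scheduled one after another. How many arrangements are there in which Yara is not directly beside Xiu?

There are 9! = 362880 arrangements in all. If Yara and Xiu are adjacent, merging them into one block gives 2·(8)! = 80640 arrangements.
So 362880 − 80640 = 282240 arrangements keep them apart.

282240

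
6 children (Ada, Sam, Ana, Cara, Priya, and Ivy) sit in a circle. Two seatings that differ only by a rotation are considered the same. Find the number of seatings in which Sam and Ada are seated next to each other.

48

Glue Sam and Ada into a block (2 internal orders). Seating 5 units around a circle gives (4)! arrangements.
So 2 × (4)! = 2 × 24 = 48.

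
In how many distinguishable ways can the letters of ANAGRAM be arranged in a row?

ANAGRAM has 7 letters with A appearing 3 times.
The number of distinct arrangements is 7!/(3!) = 5040/6 = 840.

840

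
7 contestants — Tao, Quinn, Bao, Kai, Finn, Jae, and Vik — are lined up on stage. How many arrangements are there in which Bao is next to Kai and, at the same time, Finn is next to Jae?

Treat {Bao,Kai} as one block (2 orders) and {Finn,Jae} as another (2 orders).
That leaves 5 units to arrange: 2 × 2 × 5! = 4 × 120 = 480.

480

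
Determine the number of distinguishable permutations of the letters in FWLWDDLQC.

45360

FWLWDDLQC has 9 letters with D appearing twice, L appearing twice, and W appearing twice.
Dividing 9! = 362880 by 2!·2!·2! = 8 for the repeated letters gives 45360.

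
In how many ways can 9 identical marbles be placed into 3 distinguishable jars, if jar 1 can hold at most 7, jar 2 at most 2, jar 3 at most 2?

Without the upper bounds there are C(11,2) = 55 ways to split 9 among 3 jars.
Subtract solutions that violate a single cap (substitute x_i' = x_i − (cap_i+1)): x_1 ≥ 8 gives C(3,2) = 3; x_2 ≥ 3 gives C(8,2) = 28; x_3 ≥ 3 gives C(8,2) = 28. Together 59.
Add back pairs where two caps are both exceeded: 0 + 0 + 10 = 10.
By inclusion–exclusion the count is 55 − 59 + 10 = 6.

6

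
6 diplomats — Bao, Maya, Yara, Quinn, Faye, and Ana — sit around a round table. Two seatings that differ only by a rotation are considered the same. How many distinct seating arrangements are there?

Around a circle, 6 distinct people have 6!/6 = (5)! = 120 rotationally distinct seatings.

120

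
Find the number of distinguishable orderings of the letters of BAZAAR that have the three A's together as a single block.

24

Treat the 3 copies of A as a single block. The multiset to arrange is then {AAA, B, R, Z}, 4 items in all.
All 4 items are distinct, so there are (4)! = 24 arrangements.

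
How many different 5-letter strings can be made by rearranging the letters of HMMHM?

10

The 5 letters of HMMHM have repeats: H appearing twice and M appearing 3 times.
The number of distinct arrangements is 5!/(3!·2!) = 120/12 = 10.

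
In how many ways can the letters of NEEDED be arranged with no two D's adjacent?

Total arrangements of NEEDED: 6!/(3!·2!) = 60.
Arrangements with the D's together: treat DD as one letter, giving (5)!/(3!) = 20.
Subtracting, 60 − 20 = 40 arrangements keep the D's apart.

40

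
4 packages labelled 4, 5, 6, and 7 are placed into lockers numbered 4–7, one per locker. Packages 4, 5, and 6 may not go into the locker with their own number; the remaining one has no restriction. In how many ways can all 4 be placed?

11

Let Aᵢ (for i ∈ {4, 5, 6}) be the placements that put package i in its forbidden locker. Any j of these fix j positions, leaving (4−j)! ways to fill the rest, and there are C(3,j) ways to pick which j.
By inclusion–exclusion, the number of valid placements is Σ_{j=0}^{3} (−1)^j C(3,j)·(4−j)!.
Computing: 24 − 18 + 6 − 1 = 11.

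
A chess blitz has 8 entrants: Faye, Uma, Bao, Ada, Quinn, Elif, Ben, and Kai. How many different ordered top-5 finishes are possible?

There are 8 choices for 1st place, 7 for 2nd, and so on down to 4 for position 5.
That gives 8 × 7 × 6 × 5 × 4 = 6720.

6720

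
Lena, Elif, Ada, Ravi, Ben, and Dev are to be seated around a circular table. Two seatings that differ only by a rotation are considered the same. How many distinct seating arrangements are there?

120

Around a circle, 6 distinct people have 6!/6 = (5)! = 120 rotationally distinct seatings.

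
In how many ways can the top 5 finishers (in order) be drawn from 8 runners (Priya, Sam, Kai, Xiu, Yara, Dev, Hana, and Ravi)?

There are 8 choices for 1st place, 7 for 2nd, and so on down to 4 for position 5.
That gives 8 × 7 × 6 × 5 × 4 = 6720.

6720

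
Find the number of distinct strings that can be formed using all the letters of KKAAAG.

Letter multiplicities in KKAAAG: A×3, G×1, K×2.
The number of distinct arrangements is 6!/(3!·2!) = 720/12 = 60.

60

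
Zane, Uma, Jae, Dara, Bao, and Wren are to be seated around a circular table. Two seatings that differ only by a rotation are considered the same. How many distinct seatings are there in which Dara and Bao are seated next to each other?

48

Treat {Dara, Bao} as one unit (2 internal orders) and seat the resulting 5 units around the table: (4)! circular arrangements.
So 2 × (4)! = 2 × 24 = 48.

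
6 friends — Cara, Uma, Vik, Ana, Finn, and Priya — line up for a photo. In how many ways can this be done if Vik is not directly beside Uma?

480

There are 6! = 720 arrangements in all. If Vik and Uma are adjacent, merging them into one block gives 2·(5)! = 240 arrangements.
So 720 − 240 = 480 arrangements keep them apart.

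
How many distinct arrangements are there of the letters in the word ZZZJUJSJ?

Letter multiplicities in ZZZJUJSJ: J×3, S×1, U×1, Z×3.
The number of distinct arrangements is 8!/(3!·3!) = 40320/36 = 1120.

1120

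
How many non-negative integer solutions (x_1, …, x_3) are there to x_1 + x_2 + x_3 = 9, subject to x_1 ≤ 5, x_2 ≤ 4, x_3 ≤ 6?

Without the upper bounds there are C(11,2) = 55 ways to split 9 among 3 variables.
Subtract solutions that violate a single cap (substitute x_i' = x_i − (cap_i+1)): x_1 ≥ 6 gives C(5,2) = 10; x_2 ≥ 5 gives C(6,2) = 15; x_3 ≥ 7 gives C(4,2) = 6. Together 31.
No two caps can be exceeded simultaneously, so the pair terms are all 0.
By inclusion–exclusion the count is 55 − 31 + 0 = 24.

24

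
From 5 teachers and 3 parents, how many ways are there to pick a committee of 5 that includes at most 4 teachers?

55

Split by how many teachers are chosen (0 through 4).
Sum: C(5,0)·C(3,5) + C(5,1)·C(3,4) + C(5,2)·C(3,3) + C(5,3)·C(3,2) + C(5,4)·C(3,1) = 0 + 0 + 10 + 30 + 15 = 55.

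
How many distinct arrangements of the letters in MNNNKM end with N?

With the last slot taken by N, it remains to arrange the other 5 letters (MNNKM).
Those 5 letters have M appearing twice and N appearing twice, giving (5)!/(2!·2!) = 30.

30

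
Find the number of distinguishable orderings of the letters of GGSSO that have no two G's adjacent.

18

Total arrangements of GGSSO: 5!/(2!·2!) = 30.
Arrangements with the G's together: treat GG as one letter, giving (4)!/(2!) = 12.
Hence 30 − 12 = 18.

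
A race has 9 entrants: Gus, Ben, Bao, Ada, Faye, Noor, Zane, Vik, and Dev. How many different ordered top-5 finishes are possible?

15120

This is an ordered selection of 5 from 9: P(9,5).
That gives 9 × 8 × 7 × 6 × 5 = 15120.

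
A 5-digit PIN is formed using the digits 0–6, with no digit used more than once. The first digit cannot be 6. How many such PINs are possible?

The first digit has 7−1 = 6 choices (anything except 6).
The remaining 4 digits are filled from the other 6 symbols without repetition: 6 × 5 × 4 × 3 = 360.
Total: 6 × 360 = 2160.

2160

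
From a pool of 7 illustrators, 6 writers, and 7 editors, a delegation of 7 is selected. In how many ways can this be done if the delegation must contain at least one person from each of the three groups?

70658

Unrestricted: C(20,7) = 77520 ways to pick any 7 of the 20.
Selections missing a whole group: no illustrators → C(13,7) = 1716; no writers → C(14,7) = 3432; no editors → C(13,7) = 1716.
Add back selections omitting two groups (i.e. drawn from a single group): C(7,7) + C(6,7) + C(7,7) = 2.
By inclusion–exclusion: 77520 − 6864 + 2 = 70658.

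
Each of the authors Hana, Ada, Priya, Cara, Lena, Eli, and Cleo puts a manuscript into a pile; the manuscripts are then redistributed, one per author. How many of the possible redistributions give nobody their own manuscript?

1854

This is the derangement count D_7: permutations of 7 items with no fixed point.
By inclusion–exclusion this is Σ_{j=0}^{7} (−1)^j C(7,j)·(7−j)!.
Computing: 5040 − 5040 + 2520 − 840 + 210 − 42 + 7 − 1 = 1854.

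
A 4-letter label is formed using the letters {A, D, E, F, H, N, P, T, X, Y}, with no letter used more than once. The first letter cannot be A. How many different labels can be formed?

The first letter has 10−1 = 9 choices (anything except A).
The remaining 3 letters are filled from the other 9 symbols without repetition: 9 × 8 × 7 = 504.
Total: 9 × 504 = 4536.

4536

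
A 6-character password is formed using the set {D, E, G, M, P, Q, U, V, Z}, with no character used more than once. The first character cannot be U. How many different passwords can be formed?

53760

The first character has 9−1 = 8 choices (anything except U).
The remaining 5 characters are filled from the other 8 symbols without repetition: 8 × 7 × 6 × 5 × 4 = 6720.
Total: 8 × 6720 = 53760.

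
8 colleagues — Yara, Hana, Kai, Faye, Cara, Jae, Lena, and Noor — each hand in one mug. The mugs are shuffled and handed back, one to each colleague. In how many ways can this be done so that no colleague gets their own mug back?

Count assignments avoiding every fixed point. For any j of the 8 colleagues fixed to their own mug, the other 8−j can be arranged in (8−j)! ways.
By inclusion–exclusion this is Σ_{j=0}^{8} (−1)^j C(8,j)·(8−j)!.
Computing: 40320 − 40320 + 20160 − 6720 + 1680 − 336 + 56 − 8 + 1 = 14833.

14833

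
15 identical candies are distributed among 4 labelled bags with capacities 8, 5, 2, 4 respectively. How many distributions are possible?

By stars and bars, unrestricted non-negative solutions to x_1+…+x_4 = 15 number C(15+3,3) = 816.
Subtract solutions that violate a single cap (substitute x_i' = x_i − (cap_i+1)): x_1 ≥ 9 gives C(9,3) = 84; x_2 ≥ 6 gives C(12,3) = 220; x_3 ≥ 3 gives C(15,3) = 455; x_4 ≥ 5 gives C(13,3) = 286. Together 1045.
Add back pairs where two caps are both exceeded: 1 + 20 + 4 + 84 + 35 + 120 = 264.
Subtract triples: 0 + 0 + 0 + 4 = 4.
By inclusion–exclusion the count is 816 − 1045 + 264 − 4 = 31.

31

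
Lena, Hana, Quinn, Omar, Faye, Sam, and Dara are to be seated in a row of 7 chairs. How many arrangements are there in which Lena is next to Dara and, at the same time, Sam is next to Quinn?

480

Treat {Lena,Dara} as one block (2 orders) and {Sam,Quinn} as another (2 orders).
That leaves 5 units to arrange: 2 × 2 × 5! = 4 × 120 = 480.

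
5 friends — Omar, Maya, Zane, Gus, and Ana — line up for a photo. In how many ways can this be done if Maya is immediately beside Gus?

48

Glue Maya and Gus into one block (2 internal orders), leaving 4 units to arrange in a row.
So the count is 2·(4)! = 48.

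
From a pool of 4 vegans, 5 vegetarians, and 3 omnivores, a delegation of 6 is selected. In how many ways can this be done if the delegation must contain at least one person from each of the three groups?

Total 6-person selections from all 12: C(12,6) = 924.
Selections missing a whole group: no vegans → C(8,6) = 28; no vegetarians → C(7,6) = 7; no omnivores → C(9,6) = 84.
Add back selections omitting two groups (i.e. drawn from a single group): C(4,6) + C(5,6) + C(3,6) = 0.
By inclusion–exclusion: 924 − 119 + 0 = 805.

805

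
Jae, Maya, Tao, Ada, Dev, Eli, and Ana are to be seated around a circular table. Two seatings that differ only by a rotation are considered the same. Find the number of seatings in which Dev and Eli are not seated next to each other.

480

All circular seatings of 7 people number (6)! = 720.
Seatings with Dev beside Eli: treat them as a block with 2 internal orders, giving 2 × (5)! = 240.
Subtracting, 720 − 240 = 480.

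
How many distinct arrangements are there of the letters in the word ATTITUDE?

6720

The 8 letters of ATTITUDE have repeats: T appearing 3 times.
So there are 8! / (3!) = 6720 distinguishable arrangements.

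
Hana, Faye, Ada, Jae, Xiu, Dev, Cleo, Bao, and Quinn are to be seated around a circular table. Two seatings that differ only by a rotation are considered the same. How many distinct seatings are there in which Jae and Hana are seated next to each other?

10080

Glue Jae and Hana into a block (2 internal orders). Seating 8 units around a circle gives (7)! arrangements.
So 2 × (7)! = 2 × 5040 = 10080.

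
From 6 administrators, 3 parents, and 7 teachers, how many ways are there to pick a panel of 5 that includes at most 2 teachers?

Split by how many teachers are chosen (0 through 2).
Sum: C(7,0)·C(9,5) + C(7,1)·C(9,4) + C(7,2)·C(9,3) = 126 + 882 + 1764 = 2772.

2772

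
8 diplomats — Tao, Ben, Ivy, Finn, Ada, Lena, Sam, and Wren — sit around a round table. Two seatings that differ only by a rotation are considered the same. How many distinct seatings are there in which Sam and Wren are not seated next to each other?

3600

Without the restriction there are (7)! = 5040 seatings.
Those with Sam next to Wren: fuse the pair into one unit and seat 7 units around a circle — 2·(6)! = 1440.
Subtracting, 5040 − 1440 = 3600.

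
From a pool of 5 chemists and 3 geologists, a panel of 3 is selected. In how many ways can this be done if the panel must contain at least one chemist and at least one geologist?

45

Total 3-person selections from all 8: C(8,3) = 56.
Selections missing a whole group: no chemists → C(3,3) = 1; no geologists → C(5,3) = 10.
Both groups omitted at once is impossible, so 56 − 11 = 45.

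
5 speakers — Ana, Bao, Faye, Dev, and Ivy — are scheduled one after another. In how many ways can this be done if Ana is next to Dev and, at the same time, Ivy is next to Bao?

Treat {Ana,Dev} as one block (2 orders) and {Ivy,Bao} as another (2 orders).
That leaves 3 units to arrange: 2 × 2 × 3! = 4 × 6 = 24.

24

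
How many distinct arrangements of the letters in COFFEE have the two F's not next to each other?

There are 6!/(2!·2!) = 180 arrangements of COFFEE in total.
If the two F's are adjacent, glue them into one block, leaving 5 items to arrange: (5)!/(2!) = 60 ways.
Hence 180 − 60 = 120.

120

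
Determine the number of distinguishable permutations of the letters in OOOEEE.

OOOEEE has 6 letters with E appearing 3 times and O appearing 3 times.
Dividing 6! = 720 by 3!·3! = 36 for the repeated letters gives 20.

20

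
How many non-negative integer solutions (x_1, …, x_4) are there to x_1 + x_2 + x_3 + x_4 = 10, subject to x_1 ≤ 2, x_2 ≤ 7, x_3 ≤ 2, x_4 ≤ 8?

67

Ignoring the caps, the number of non-negative solutions to x_1+…+x_4 = 10 is C(13,3) = 286.
Subtract solutions that violate a single cap (substitute x_i' = x_i − (cap_i+1)): x_1 ≥ 3 gives C(10,3) = 120; x_2 ≥ 8 gives C(5,3) = 10; x_3 ≥ 3 gives C(10,3) = 120; x_4 ≥ 9 gives C(4,3) = 4. Together 254.
Add back pairs where two caps are both exceeded: 0 + 35 + 0 + 0 + 0 + 0 = 35.
By inclusion–exclusion the count is 286 − 254 + 35 = 67.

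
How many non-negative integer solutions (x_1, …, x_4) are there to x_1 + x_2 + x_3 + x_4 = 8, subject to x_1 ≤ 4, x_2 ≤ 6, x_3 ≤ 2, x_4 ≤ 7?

Without the upper bounds there are C(11,3) = 165 ways to split 8 among 4 variables.
Subtract solutions that violate a single cap (substitute x_i' = x_i − (cap_i+1)): x_1 ≥ 5 gives C(6,3) = 20; x_2 ≥ 7 gives C(4,3) = 4; x_3 ≥ 3 gives C(8,3) = 56; x_4 ≥ 8 gives C(3,3) = 1. Together 81.
Add back pairs where two caps are both exceeded: 0 + 1 + 0 + 0 + 0 + 0 = 1.
By inclusion–exclusion the count is 165 − 81 + 1 = 85.

85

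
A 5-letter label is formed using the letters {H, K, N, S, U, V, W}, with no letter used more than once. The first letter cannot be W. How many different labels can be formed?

The first letter has 7−1 = 6 choices (anything except W).
The remaining 4 letters are filled from the other 6 symbols without repetition: 6 × 5 × 4 × 3 = 360.
Total: 6 × 360 = 2160.

2160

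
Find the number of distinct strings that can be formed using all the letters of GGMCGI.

The 6 letters of GGMCGI have repeats: G appearing 3 times.
So there are 6! / (3!) = 120 distinguishable arrangements.

120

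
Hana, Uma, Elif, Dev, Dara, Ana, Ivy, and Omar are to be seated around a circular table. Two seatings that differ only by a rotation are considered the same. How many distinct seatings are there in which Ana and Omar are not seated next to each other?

3600

Without the restriction there are (7)! = 5040 seatings.
Those with Ana next to Omar: fuse the pair into one unit and seat 7 units around a circle — 2·(6)! = 1440.
Subtracting, 5040 − 1440 = 3600.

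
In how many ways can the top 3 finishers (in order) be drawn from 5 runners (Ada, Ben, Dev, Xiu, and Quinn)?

60

There are 5 choices for 1st place, 4 for 2nd, and 3 for 3rd.
That gives 5 × 4 × 3 = 60.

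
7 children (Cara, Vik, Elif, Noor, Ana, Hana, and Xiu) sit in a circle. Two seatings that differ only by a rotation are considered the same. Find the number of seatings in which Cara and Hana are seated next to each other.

240

Treat {Cara, Hana} as one unit (2 internal orders) and seat the resulting 6 units around the table: (5)! circular arrangements.
So 2 × (5)! = 2 × 120 = 240.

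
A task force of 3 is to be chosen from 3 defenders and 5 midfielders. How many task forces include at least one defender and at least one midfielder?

45

Unrestricted: C(8,3) = 56 ways to pick any 3 of the 8.
Selections missing a whole group: no defenders → C(5,3) = 10; no midfielders → C(3,3) = 1.
Both groups omitted at once is impossible, so 56 − 11 = 45.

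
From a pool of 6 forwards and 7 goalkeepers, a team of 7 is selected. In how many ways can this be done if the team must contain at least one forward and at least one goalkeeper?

Unrestricted: C(13,7) = 1716 ways to pick any 7 of the 13.
Selections missing a whole group: no forwards → C(7,7) = 1; no goalkeepers → C(6,7) = 0.
Both groups omitted at once is impossible, so 1716 − 1 = 1715.

1715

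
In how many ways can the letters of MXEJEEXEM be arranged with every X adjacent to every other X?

Treat the 2 copies of X as a single block. The multiset to arrange is then {XX, E, E, E, E, J, M, M}, 8 items in all.
That gives (8)!/(4!·2!) = 840 arrangements.

840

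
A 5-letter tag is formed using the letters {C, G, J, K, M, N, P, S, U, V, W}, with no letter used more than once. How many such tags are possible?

55440

With no repetition, fill the 5 letters in order: 11 choices, then 10, down to 7.
That product is 11 × 10 × 9 × 8 × 7 = 55440.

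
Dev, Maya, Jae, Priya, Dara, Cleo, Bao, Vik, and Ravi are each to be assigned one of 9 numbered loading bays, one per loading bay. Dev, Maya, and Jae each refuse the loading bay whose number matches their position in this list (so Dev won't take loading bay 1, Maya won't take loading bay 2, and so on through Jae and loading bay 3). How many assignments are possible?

Let Aᵢ (for i ∈ {1, 2, 3}) be the placements that put person i in their forbidden loading bay. Any j of these fix j positions, leaving (9−j)! ways to fill the rest, and there are C(3,j) ways to pick which j.
By inclusion–exclusion, the number of valid placements is Σ_{j=0}^{3} (−1)^j C(3,j)·(9−j)!.
Computing: 362880 − 120960 + 15120 − 720 = 256320.

256320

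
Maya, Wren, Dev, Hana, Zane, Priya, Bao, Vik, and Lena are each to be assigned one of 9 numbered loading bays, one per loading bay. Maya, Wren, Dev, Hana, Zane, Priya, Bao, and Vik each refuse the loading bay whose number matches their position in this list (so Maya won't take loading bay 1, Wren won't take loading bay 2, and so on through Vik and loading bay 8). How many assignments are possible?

148329

Let Aᵢ (for 1 ≤ i ≤ 8) be the placements that put person i in their forbidden loading bay. Any j of these fix j positions, leaving (9−j)! ways to fill the rest, and there are C(8,j) ways to pick which j.
By inclusion–exclusion, the number of valid placements is Σ_{j=0}^{8} (−1)^j C(8,j)·(9−j)!.
Computing: 362880 − 322560 + 141120 − 40320 + 8400 − 1344 + 168 − 16 + 1 = 148329.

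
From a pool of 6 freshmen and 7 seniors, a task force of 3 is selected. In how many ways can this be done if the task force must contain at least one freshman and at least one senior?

231

With no constraint there are C(13,3) = 286 possible selections.
Selections missing a whole group: no freshmen → C(7,3) = 35; no seniors → C(6,3) = 20.
Both groups omitted at once is impossible, so 286 − 55 = 231.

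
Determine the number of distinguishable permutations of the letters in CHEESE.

120

CHEESE has 6 letters with E appearing 3 times.
The number of distinct arrangements is 6!/(3!) = 720/6 = 120.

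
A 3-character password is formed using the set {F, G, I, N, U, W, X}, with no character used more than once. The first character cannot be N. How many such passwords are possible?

180

The first character has 7−1 = 6 choices (anything except N).
The remaining 2 characters are filled from the other 6 symbols without repetition: 6 × 5 = 30.
Total: 6 × 30 = 180.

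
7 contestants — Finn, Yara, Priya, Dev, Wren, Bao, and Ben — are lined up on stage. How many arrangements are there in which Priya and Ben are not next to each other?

Of the 7! = 5040 arrangements, those with Priya and Ben adjacent number 2 × 6! = 1440 (treat the pair as a block with 2 internal orders).
Complementary counting: 5040 − 1440 = 3600.

3600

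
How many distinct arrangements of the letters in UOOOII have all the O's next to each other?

12

Treat the 3 copies of O as a single block. The multiset to arrange is then {OOO, I, I, U}, 4 items in all.
That gives (4)!/(2!) = 12 arrangements.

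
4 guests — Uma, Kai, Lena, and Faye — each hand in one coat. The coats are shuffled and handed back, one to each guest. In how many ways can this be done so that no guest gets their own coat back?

This is the derangement count D_4: permutations of 4 items with no fixed point.
By inclusion–exclusion this is Σ_{j=0}^{4} (−1)^j C(4,j)·(4−j)!.
Computing: 24 − 24 + 12 − 4 + 1 = 9.

9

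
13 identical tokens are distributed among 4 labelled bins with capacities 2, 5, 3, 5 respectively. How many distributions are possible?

Ignoring the caps, the number of non-negative solutions to x_1+…+x_4 = 13 is C(16,3) = 560.
Subtract solutions that violate a single cap (substitute x_i' = x_i − (cap_i+1)): x_1 ≥ 3 gives C(13,3) = 286; x_2 ≥ 6 gives C(10,3) = 120; x_3 ≥ 4 gives C(12,3) = 220; x_4 ≥ 6 gives C(10,3) = 120. Together 746.
Add back pairs where two caps are both exceeded: 35 + 84 + 35 + 20 + 4 + 20 = 198.
Subtract triples: 1 + 0 + 1 + 0 = 2.
By inclusion–exclusion the count is 560 − 746 + 198 − 2 = 10.

10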